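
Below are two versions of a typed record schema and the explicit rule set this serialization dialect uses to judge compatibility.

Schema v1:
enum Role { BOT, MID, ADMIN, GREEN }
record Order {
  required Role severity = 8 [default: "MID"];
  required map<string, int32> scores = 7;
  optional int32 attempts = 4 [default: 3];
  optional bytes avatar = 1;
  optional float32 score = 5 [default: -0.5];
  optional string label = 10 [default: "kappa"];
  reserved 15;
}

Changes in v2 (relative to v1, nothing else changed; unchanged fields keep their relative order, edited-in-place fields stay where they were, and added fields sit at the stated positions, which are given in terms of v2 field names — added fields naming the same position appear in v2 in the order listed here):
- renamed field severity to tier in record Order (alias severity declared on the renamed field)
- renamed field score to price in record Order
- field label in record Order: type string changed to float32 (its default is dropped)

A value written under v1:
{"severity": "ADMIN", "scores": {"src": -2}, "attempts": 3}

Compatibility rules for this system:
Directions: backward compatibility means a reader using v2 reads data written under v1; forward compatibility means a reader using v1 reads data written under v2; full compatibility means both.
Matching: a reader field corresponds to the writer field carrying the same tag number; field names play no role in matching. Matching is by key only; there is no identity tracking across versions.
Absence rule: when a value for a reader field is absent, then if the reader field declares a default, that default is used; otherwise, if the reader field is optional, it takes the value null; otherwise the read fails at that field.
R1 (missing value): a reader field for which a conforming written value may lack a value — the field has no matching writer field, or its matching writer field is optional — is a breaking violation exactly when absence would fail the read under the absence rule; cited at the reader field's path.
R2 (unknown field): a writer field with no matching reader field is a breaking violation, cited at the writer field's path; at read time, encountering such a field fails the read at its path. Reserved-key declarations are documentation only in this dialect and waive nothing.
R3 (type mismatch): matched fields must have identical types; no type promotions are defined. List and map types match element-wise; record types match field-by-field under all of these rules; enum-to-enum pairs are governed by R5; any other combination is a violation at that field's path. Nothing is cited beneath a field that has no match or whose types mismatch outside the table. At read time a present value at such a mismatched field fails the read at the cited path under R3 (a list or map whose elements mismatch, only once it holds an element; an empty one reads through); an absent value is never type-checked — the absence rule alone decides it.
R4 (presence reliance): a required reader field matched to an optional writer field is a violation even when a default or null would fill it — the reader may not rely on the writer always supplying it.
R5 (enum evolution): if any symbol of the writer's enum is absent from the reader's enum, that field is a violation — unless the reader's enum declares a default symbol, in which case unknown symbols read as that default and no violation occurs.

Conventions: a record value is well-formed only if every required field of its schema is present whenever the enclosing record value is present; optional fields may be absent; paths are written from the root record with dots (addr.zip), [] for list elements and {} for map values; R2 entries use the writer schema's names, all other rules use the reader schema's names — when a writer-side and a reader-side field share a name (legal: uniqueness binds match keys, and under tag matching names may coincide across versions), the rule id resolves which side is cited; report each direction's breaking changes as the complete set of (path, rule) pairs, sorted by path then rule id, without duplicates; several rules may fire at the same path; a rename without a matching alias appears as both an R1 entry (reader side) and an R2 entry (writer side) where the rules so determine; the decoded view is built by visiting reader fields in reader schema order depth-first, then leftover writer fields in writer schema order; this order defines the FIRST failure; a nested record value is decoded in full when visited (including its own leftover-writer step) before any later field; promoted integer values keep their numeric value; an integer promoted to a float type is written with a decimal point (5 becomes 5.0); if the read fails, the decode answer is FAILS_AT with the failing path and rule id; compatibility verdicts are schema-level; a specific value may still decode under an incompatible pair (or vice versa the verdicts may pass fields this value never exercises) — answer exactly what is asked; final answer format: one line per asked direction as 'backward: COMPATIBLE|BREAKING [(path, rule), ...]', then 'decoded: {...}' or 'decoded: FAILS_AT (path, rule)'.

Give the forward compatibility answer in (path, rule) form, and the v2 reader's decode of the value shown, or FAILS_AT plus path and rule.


each type pair in Order: writer, then reader
checking forward for Order: reader v1 against writer v2:
  severity: Role -> Role, writer required; from tier
  scores: map<string, int32> -> map<string, int32>, writer required; from scores
  attempts: int32 -> int32, writer optional; from attempts
  avatar: bytes -> bytes, writer optional; from avatar
  score: float32 -> float32, writer optional; from price
  label: float32 -> string, writer optional; from label
  R3 fires at label
  forward on Order therefore BREAKING (1)
migrating the Order value to v2:
  tier := "ADMIN" (from writer severity)
  scores := {"src": -2}
  attempts := 3
  avatar := null (not supplied -> null)
  price := -0.5 (no value, default fills)
  label := null (not supplied -> null)
  => decoded: {"tier": "ADMIN", "scores": {"src": -2}, "attempts": 3, "avatar": null, "price": -0.5, "label": null}

forward: BREAKING [(label, R3)]; decoded: {"tier": "ADMIN", "scores": {"src": -2}, "attempts": 3, "avatar": null, "price": -0.5, "label": null}


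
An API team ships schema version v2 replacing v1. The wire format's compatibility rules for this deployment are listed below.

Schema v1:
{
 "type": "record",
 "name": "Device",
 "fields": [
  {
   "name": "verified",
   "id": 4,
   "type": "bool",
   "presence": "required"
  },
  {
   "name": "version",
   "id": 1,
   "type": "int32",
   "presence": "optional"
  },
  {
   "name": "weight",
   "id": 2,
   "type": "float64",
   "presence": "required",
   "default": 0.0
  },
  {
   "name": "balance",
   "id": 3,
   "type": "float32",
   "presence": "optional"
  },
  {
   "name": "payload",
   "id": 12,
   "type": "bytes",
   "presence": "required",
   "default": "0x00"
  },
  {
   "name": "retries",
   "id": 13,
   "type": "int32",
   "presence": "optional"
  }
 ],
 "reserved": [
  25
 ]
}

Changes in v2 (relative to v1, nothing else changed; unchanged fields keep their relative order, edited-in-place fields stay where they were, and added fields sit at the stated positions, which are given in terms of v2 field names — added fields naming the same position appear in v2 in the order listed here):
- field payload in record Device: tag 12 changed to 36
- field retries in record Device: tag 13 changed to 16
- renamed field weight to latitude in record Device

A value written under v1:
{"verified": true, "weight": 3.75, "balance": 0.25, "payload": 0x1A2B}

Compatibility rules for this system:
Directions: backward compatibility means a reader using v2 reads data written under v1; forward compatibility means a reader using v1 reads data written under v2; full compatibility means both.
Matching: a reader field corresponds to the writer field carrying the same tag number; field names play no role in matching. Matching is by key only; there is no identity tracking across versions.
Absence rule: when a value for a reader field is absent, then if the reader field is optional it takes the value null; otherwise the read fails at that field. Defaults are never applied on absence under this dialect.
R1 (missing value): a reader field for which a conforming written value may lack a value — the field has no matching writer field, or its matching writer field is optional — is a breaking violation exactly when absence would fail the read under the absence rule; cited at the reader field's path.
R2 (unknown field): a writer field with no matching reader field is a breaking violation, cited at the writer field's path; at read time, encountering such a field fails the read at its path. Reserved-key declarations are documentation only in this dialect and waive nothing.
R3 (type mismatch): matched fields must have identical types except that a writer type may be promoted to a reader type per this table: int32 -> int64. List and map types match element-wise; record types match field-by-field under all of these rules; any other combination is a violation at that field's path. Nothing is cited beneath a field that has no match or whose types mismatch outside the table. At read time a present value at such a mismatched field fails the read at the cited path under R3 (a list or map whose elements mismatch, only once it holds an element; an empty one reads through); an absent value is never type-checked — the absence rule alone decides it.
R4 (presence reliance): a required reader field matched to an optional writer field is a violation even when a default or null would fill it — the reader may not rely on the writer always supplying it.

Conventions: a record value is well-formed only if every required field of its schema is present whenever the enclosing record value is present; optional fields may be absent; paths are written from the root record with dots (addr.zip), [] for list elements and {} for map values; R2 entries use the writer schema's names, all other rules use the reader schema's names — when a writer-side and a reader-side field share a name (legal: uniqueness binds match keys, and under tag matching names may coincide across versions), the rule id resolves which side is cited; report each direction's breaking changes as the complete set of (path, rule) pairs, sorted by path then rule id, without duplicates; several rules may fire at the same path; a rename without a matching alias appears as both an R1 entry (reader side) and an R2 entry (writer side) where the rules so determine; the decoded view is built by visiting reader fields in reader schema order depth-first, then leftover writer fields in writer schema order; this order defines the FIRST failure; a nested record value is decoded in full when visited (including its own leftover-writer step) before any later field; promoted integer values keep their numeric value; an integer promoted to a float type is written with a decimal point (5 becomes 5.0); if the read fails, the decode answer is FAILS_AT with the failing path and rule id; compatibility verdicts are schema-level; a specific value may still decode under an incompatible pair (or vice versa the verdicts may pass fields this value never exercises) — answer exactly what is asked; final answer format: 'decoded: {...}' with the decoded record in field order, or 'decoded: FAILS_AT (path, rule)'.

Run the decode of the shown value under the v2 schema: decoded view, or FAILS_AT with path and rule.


decoded: FAILS_AT (payload, R1)

in Device below, arrows point writer -> reader
decode (reader v2):
  verified := true
  version := null (not supplied -> null)
  latitude := 3.75 (from writer weight)
  balance := 0.25
  read fails at payload under R1 (no fill)
  => FAILS_AT (payload, R1)
checking off the Device differences that do not matter here:
  field retries in record Device: tag 13 changed to 16 -> changes Device's schema-level verdicts only — the decode of this value is the same
  renamed field weight to latitude in record Device -> no rule fires on it and the decoded Device view is identical with or without it


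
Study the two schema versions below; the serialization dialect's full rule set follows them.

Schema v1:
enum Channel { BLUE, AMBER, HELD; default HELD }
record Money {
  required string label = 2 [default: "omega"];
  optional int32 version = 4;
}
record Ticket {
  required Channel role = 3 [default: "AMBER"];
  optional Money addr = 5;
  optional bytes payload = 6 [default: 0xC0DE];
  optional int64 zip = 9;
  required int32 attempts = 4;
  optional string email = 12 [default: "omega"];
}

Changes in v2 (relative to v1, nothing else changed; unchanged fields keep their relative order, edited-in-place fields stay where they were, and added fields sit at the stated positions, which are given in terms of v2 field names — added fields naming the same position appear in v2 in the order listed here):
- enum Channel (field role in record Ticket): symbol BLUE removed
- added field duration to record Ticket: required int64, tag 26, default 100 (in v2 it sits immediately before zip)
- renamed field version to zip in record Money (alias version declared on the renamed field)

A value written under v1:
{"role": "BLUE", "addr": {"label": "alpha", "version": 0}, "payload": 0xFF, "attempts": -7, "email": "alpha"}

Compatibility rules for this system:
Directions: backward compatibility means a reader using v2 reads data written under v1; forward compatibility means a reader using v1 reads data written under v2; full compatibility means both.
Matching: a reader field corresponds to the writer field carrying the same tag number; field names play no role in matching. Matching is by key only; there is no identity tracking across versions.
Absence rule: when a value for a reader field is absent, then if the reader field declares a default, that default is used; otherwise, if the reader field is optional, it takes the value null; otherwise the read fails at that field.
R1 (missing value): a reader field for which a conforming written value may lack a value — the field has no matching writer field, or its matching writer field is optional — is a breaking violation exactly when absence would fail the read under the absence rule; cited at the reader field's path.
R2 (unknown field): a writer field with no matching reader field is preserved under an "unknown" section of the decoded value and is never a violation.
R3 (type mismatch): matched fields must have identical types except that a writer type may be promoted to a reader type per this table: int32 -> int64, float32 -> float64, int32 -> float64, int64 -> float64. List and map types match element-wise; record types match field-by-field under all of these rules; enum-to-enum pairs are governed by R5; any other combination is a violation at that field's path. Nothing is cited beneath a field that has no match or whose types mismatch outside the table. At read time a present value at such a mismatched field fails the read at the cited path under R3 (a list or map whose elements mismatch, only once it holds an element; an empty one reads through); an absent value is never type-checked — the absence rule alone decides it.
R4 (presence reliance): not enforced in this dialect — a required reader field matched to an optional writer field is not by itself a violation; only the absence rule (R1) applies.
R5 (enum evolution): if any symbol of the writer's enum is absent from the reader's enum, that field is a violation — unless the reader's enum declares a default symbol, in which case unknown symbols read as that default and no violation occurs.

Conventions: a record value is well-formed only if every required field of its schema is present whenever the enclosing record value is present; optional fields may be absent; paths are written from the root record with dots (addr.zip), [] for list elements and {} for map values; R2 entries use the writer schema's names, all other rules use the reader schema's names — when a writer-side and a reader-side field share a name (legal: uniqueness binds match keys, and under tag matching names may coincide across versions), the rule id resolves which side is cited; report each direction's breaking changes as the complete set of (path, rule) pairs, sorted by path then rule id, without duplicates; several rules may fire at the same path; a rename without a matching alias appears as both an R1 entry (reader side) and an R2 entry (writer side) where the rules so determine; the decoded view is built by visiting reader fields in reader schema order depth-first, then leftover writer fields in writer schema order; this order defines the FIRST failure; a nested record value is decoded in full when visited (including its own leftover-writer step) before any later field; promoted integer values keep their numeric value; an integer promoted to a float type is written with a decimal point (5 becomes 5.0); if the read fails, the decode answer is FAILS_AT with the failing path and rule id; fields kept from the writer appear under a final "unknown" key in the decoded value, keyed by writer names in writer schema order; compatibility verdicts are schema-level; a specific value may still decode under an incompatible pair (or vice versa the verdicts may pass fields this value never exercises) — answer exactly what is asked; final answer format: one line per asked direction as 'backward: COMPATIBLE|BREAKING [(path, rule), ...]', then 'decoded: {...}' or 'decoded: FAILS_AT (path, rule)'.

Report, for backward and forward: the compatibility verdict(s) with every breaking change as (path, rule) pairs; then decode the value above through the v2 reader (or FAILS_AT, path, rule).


backward: COMPATIBLE []; forward: COMPATIBLE []; decoded: {"role": "HELD", "addr": {"label": "alpha", "zip": 0}, "payload": 0xFF, "duration": 100, "zip": null, "attempts": -7, "email": "alpha"}

each type pair in Ticket: writer, then reader
backward pass over Ticket, reader schema v2, writer schema v1:
  writer required, Channel -> Channel: reader role maps from writer role
  writer optional, Money -> Money: reader addr maps from writer addr
  writer optional, bytes -> bytes: reader payload maps from writer payload
  no writer field matches reader duration
  writer optional, int64 -> int64: reader zip maps from writer zip
  writer required, int32 -> int32: reader attempts maps from writer attempts
  writer optional, string -> string: reader email maps from writer email
  writer required, string -> string: reader addr.label maps from writer addr.label
  writer optional, int32 -> int32: reader addr.zip maps from writer addr.version
  => backward: COMPATIBLE
forward pass over Ticket, reader schema v1, writer schema v2:
  writer required, Channel -> Channel: reader role maps from writer role
  writer optional, Money -> Money: reader addr maps from writer addr
  writer optional, bytes -> bytes: reader payload maps from writer payload
  writer optional, int64 -> int64: reader zip maps from writer zip
  writer required, int32 -> int32: reader attempts maps from writer attempts
  writer optional, string -> string: reader email maps from writer email
  leftover writer field: duration
  writer required, string -> string: reader addr.label maps from writer addr.label
  writer optional, int32 -> int32: reader addr.version maps from writer addr.zip
  => forward: COMPATIBLE
migrating the Ticket value to v2:
  role := "HELD" (symbol BLUE -> reader default)
  addr.label := "alpha"
  addr.zip := 0 (from writer version)
  payload := 0xFF
  duration := 100 (no value, default fills)
  zip := null (not supplied -> null)
  attempts := -7
  email := "alpha"
  => decoded: {"role": "HELD", "addr": {"label": "alpha", "zip": 0}, "payload": 0xFF, "duration": 100, "zip": null, "attempts": -7, "email": "alpha"}


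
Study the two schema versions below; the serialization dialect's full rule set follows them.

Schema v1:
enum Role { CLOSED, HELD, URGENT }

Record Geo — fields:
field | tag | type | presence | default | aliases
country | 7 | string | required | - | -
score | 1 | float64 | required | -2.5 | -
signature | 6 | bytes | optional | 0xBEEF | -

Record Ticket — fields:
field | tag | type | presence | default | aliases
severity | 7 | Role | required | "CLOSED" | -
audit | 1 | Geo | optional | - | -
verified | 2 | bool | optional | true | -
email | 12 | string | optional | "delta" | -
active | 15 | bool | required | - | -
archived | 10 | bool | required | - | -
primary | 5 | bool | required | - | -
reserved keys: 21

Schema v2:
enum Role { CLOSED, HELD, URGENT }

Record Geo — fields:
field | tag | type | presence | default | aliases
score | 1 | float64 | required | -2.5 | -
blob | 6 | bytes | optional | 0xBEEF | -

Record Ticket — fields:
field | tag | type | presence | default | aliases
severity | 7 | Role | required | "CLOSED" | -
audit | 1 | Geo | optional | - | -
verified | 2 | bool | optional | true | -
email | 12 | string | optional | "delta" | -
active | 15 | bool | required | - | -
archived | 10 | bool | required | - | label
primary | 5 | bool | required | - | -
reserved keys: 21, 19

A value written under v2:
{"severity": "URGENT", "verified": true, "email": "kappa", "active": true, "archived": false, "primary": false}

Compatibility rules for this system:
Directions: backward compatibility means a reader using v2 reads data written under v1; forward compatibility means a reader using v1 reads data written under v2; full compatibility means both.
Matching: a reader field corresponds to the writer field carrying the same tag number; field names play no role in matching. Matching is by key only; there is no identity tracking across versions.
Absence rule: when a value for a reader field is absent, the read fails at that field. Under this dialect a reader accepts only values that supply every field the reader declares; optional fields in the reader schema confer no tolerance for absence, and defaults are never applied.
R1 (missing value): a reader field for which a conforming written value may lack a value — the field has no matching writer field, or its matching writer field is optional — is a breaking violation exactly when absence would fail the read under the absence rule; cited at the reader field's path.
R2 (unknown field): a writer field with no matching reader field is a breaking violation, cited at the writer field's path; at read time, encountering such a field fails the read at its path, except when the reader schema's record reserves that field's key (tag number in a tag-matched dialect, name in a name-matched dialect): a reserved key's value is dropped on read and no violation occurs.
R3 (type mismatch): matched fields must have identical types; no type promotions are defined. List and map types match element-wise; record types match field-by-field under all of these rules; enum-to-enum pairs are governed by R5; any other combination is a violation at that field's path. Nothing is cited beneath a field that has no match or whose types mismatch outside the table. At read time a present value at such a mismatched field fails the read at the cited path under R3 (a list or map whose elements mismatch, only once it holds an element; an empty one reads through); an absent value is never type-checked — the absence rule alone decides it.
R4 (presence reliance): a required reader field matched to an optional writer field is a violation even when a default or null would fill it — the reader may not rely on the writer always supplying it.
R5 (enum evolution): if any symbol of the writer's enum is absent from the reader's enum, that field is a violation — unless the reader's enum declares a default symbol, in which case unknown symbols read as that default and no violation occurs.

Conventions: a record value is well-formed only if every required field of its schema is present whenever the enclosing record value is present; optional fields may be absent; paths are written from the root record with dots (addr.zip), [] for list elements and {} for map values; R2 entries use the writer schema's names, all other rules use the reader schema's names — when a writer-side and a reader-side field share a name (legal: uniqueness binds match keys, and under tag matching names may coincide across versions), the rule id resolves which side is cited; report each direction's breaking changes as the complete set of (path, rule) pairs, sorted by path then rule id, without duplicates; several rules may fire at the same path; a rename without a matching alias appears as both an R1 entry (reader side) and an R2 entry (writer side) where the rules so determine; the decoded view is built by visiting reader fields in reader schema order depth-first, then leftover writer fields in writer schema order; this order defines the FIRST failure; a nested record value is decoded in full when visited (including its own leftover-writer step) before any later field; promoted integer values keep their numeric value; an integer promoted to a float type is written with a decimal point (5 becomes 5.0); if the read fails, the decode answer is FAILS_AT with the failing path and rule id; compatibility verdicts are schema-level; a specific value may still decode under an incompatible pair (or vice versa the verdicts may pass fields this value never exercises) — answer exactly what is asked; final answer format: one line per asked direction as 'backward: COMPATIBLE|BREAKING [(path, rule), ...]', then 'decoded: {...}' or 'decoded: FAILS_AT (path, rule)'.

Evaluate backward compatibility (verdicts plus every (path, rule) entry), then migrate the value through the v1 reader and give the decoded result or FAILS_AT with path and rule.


each type pair in Ticket: writer, then reader
backward pass over Ticket, reader schema v2, writer schema v1:
  Role -> Role, writer required: severity aligns to severity
  Geo -> Geo, writer optional: audit aligns to audit
  bool -> bool, writer optional: verified aligns to verified
  string -> string, writer optional: email aligns to email
  bool -> bool, writer required: active aligns to active
  bool -> bool, writer required: archived aligns to archived
  bool -> bool, writer required: primary aligns to primary
  float64 -> float64, writer required: audit.score aligns to audit.score
  bytes -> bytes, writer optional: audit.blob aligns to audit.signature
  leftover writer field: audit.country
  breaking: (audit, R1)
  breaking: (audit.blob, R1)
  breaking: (audit.country, R2)
  breaking: (email, R1)
  breaking: (verified, R1)
  => 5 violation(s): backward is BREAKING for Ticket
decode (reader v1):
  severity := "URGENT"
  read fails at audit under R1 (no fill)
  => FAILS_AT (audit, R1)

backward: BREAKING [(audit, R1), (audit.blob, R1), (audit.country, R2), (email, R1), (verified, R1)]; decoded: FAILS_AT (audit, R1)


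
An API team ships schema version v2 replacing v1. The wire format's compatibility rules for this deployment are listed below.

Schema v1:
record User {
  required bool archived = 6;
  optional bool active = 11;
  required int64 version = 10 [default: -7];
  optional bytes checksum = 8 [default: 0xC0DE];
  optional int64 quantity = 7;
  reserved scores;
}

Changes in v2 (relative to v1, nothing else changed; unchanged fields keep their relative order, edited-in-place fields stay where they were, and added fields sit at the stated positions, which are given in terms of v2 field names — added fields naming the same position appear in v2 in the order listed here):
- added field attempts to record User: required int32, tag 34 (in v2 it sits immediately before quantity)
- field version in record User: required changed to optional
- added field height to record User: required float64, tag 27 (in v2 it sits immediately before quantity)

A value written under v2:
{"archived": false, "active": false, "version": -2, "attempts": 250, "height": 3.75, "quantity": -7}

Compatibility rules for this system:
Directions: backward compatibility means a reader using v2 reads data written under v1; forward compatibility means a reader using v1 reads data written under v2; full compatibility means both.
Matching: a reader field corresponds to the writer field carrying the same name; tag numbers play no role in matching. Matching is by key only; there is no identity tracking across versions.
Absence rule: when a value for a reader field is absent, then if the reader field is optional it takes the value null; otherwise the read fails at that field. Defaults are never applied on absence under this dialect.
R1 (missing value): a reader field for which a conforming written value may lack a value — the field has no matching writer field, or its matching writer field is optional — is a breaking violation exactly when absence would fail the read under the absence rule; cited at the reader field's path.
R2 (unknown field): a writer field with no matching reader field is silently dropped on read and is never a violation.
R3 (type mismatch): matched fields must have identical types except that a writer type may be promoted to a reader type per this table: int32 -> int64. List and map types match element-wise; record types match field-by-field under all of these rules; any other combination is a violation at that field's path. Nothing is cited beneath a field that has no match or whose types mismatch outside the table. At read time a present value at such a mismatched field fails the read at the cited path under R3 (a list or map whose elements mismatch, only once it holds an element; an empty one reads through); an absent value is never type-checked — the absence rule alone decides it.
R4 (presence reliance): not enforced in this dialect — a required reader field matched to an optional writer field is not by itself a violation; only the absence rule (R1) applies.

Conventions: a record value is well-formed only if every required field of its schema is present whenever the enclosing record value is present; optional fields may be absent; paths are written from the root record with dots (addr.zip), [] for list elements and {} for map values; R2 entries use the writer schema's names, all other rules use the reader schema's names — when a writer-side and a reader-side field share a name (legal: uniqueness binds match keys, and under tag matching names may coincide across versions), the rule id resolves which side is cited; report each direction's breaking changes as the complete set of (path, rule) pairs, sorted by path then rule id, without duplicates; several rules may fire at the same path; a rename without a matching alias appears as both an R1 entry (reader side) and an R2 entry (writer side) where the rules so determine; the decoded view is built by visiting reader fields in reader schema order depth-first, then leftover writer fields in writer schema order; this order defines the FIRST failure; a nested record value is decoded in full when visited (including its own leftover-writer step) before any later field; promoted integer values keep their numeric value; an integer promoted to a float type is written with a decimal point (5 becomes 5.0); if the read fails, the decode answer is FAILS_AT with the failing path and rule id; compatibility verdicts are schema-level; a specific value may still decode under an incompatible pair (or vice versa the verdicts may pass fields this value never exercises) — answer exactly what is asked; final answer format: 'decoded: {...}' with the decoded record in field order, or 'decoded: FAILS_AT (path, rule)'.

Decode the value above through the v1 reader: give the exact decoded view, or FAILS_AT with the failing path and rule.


decoded: {"archived": false, "active": false, "version": -2, "checksum": null, "quantity": -7}

the writer's type comes first in each User pair
migrating the User value to v1:
  archived := false
  active := false
  version := -2
  checksum := null (absent, optional -> null)
  quantity := -7
  writer attempts: unknown -> dropped
  writer height: unknown -> dropped
  => decoded: {"archived": false, "active": false, "version": -2, "checksum": null, "quantity": -7}
remaining User differences; none change what is asked:
  added field height to record User: required float64, tag 27 (in v2 it sits immediately before quantity) -> matters for User compatibility verdicts, not for this value's decode
  field version in record User: required changed to optional -> matters for User compatibility verdicts, not for this value's decode
  added field attempts to record User: required int32, tag 34 (in v2 it sits immediately before quantity) -> matters for User compatibility verdicts, not for this value's decode


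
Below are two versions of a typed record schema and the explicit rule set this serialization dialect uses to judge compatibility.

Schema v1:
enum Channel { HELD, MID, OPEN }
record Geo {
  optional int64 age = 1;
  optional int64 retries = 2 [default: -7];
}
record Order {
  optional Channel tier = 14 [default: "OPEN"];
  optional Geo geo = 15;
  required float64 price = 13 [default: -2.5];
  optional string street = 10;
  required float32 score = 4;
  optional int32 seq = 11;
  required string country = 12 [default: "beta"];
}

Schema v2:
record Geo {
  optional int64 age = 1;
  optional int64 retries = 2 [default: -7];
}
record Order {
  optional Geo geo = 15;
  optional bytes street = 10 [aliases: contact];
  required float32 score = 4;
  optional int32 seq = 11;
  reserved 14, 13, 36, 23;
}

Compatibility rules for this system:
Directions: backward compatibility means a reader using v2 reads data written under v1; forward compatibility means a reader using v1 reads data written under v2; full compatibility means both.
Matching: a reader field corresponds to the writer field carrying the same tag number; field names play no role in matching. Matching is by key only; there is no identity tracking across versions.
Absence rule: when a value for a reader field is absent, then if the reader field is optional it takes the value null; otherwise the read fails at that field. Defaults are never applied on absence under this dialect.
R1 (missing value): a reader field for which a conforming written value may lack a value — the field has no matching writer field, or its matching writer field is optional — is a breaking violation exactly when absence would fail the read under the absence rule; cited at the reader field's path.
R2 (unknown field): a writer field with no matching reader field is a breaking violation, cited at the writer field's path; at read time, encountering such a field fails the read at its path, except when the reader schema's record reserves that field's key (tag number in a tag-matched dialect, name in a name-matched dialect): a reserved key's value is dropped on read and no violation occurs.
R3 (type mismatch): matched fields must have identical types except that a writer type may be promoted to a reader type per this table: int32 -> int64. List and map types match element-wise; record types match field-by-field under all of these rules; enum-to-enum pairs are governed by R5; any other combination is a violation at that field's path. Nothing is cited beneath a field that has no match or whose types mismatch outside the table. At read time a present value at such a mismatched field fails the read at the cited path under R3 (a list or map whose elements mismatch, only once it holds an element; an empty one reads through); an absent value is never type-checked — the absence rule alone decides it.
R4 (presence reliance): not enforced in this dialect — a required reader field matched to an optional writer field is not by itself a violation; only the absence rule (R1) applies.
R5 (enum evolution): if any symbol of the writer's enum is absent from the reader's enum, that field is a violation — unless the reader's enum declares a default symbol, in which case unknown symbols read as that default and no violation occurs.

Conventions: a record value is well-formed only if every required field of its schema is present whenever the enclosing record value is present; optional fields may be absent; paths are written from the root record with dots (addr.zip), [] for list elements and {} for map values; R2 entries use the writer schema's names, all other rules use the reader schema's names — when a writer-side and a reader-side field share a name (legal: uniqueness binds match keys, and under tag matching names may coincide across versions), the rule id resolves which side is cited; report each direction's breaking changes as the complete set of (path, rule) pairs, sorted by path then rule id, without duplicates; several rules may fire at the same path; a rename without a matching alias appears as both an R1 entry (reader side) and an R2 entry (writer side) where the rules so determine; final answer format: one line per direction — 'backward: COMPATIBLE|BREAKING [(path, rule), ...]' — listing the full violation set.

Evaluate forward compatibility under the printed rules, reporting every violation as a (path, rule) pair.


forward: BREAKING [(country, R1), (price, R1), (street, R3)]

the writer's type comes first in each Order pair
forward pass over Order, reader schema v1, writer schema v2:
  tier: no writer match
  geo: Geo -> Geo, writer optional; from geo
  price: no writer match
  street: bytes -> string, writer optional; from street
  score: float32 -> float32, writer required; from score
  seq: int32 -> int32, writer optional; from seq
  country: no writer match
  geo.age: int64 -> int64, writer optional; from geo.age
  geo.retries: int64 -> int64, writer optional; from geo.retries
  rule R1 violated at country
  rule R1 violated at price
  rule R3 violated at street
  => forward verdict for Order: BREAKING, 3 violation(s)
remaining Order differences; none change what is asked:
  removed field tier from record Order (its key 14 joins the reserved list) -> no rule fires on it in Order's dialect; the asked verdict holds


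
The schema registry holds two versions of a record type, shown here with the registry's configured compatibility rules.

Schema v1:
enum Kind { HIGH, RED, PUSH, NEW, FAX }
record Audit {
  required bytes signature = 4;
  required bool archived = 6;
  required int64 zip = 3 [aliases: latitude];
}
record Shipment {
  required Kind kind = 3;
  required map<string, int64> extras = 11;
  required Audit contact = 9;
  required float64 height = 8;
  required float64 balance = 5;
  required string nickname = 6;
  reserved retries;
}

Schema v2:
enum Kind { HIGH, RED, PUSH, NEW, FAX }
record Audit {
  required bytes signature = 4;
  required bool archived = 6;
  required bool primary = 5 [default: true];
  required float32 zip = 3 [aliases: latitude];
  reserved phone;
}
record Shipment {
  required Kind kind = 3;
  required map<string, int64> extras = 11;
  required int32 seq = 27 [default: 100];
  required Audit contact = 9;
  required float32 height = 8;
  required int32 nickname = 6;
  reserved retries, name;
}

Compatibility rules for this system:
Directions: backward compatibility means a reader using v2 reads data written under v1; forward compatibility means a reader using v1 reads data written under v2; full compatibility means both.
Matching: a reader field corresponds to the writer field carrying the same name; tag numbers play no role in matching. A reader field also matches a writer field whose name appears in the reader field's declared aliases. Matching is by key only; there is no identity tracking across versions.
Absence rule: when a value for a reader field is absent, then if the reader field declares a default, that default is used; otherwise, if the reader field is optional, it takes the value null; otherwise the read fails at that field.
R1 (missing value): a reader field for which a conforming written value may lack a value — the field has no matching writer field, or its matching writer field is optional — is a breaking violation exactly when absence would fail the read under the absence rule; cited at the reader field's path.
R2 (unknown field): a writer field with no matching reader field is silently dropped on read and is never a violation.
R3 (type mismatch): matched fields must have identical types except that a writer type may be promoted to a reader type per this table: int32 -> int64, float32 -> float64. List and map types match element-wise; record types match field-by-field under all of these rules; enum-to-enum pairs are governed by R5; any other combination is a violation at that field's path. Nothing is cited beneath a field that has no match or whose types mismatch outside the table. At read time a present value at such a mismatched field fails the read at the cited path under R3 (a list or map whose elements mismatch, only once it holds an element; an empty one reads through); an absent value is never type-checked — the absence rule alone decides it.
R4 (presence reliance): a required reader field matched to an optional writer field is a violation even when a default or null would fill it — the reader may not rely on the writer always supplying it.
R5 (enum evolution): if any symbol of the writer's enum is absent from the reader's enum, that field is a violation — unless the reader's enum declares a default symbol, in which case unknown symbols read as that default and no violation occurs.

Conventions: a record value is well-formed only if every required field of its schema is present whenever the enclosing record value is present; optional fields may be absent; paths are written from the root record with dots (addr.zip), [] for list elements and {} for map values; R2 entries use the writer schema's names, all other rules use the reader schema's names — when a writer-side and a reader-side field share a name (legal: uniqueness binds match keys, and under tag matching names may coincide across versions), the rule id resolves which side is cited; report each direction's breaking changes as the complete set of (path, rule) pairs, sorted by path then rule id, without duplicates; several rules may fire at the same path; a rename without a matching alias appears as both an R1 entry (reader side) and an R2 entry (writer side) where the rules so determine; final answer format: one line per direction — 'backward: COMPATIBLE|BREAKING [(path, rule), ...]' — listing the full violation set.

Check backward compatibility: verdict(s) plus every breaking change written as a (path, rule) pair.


each type pair in Shipment: writer, then reader
backward on Shipment — v2 reading data written by v1:
  kind: Kind -> Kind, writer required; from kind
  extras: map<string, int64> -> map<string, int64>, writer required; from extras
  seq: no writer match
  contact: Audit -> Audit, writer required; from contact
  height: float64 -> float32, writer required; from height
  nickname: string -> int32, writer required; from nickname
  leftover writer field: balance
  contact.signature: bytes -> bytes, writer required; from contact.signature
  contact.archived: bool -> bool, writer required; from contact.archived
  contact.primary: no writer match
  contact.zip: int64 -> float32, writer required; from contact.zip
  R3 fires at contact.zip
  R3 fires at height
  R3 fires at nickname
  backward on Shipment therefore BREAKING (3)
remaining Shipment differences; none change what is asked:
  added field primary to record Audit: required bool, tag 5, default true (in v2 it sits immediately before zip) -> no rule fires on it in Shipment's dialect; the asked verdict holds
  added field seq to record Shipment: required int32, tag 27, default 100 (in v2 it sits immediately before contact) -> no rule fires on it in Shipment's dialect; the asked verdict holds
  removed field balance from record Shipment -> fires only in the forward direction of Shipment, which is not asked here

backward: BREAKING [(contact.zip, R3), (height, R3), (nickname, R3)]
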